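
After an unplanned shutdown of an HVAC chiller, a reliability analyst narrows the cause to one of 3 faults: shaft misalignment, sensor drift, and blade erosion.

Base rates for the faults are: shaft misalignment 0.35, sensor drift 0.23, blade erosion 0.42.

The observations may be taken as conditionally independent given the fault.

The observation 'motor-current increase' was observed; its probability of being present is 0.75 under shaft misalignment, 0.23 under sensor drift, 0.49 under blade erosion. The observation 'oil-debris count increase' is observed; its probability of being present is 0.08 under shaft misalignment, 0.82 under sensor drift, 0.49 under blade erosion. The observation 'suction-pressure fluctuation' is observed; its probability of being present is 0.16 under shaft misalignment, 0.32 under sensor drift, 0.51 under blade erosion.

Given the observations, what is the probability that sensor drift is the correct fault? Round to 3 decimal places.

For each hypothesis, the unnormalized posterior weight is prior × product of the observation likelihoods:
  shaft misalignment: 0.35 × 0.75 × 0.08 × 0.16 = 0.00336
  sensor drift: 0.23 × 0.23 × 0.82 × 0.32 = 0.013881
  blade erosion: 0.42 × 0.49 × 0.49 × 0.51 = 0.051429
Normalizing constant Z = 0.00336 + 0.013881 + 0.051429 = 0.06867.
P(sensor drift | evidence) = 0.013881 / 0.06867 ≈ 0.202.

0.202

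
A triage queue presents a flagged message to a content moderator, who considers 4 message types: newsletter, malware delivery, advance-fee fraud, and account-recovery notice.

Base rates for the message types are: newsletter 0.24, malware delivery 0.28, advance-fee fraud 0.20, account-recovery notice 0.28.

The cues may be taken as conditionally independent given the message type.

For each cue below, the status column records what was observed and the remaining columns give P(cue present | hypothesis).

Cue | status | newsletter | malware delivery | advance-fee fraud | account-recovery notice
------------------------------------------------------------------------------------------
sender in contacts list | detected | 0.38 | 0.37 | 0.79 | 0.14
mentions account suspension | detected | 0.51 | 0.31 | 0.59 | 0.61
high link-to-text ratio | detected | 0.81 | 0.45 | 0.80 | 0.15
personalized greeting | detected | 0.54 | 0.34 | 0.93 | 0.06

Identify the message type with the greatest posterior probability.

By Bayes' rule with conditional independence, the unnormalized weight for each hypothesis is prior × ∏ likelihoods:
  newsletter: 0.24 × 0.38 × 0.51 × 0.81 × 0.54 = 0.020344
  malware delivery: 0.28 × 0.37 × 0.31 × 0.45 × 0.34 = 0.0049137
  advance-fee fraud: 0.20 × 0.79 × 0.59 × 0.80 × 0.93 = 0.069356
  account-recovery notice: 0.28 × 0.14 × 0.61 × 0.15 × 0.06 = 0.00021521
Normalizing constant Z = 0.020344 + 0.0049137 + 0.069356 + 0.00021521 = 0.094829.
P(newsletter | evidence) ≈ 0.020344 / 0.094829 ≈ 0.215
P(malware delivery | evidence) ≈ 0.0049137 / 0.094829 ≈ 0.052
P(advance-fee fraud | evidence) ≈ 0.069356 / 0.094829 ≈ 0.731
P(account-recovery notice | evidence) ≈ 0.00021521 / 0.094829 ≈ 0.002
The largest is 0.731, so advance-fee fraud is most probable.

advance-fee fraud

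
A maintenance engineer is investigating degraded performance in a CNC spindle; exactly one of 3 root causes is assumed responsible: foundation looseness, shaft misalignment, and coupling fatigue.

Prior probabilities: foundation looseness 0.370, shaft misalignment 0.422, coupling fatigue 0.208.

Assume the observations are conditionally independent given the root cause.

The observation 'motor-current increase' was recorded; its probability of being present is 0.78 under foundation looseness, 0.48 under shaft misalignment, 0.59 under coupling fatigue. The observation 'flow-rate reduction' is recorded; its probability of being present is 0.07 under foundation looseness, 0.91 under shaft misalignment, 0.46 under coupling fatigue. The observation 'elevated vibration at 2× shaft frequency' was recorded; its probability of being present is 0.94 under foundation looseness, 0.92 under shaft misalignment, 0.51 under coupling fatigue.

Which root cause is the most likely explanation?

For each hypothesis, the unnormalized posterior weight is prior × product of the observation likelihoods:
  foundation looseness: 0.370 × 0.78 × 0.07 × 0.94 = 0.01899
  shaft misalignment: 0.422 × 0.48 × 0.91 × 0.92 = 0.16958
  coupling fatigue: 0.208 × 0.59 × 0.46 × 0.51 = 0.02879
The unnormalized weights sum to 0.21736.
P(foundation looseness | evidence) ≈ 0.01899 / 0.21736 ≈ 0.087
P(shaft misalignment | evidence) ≈ 0.16958 / 0.21736 ≈ 0.780
P(coupling fatigue | evidence) ≈ 0.02879 / 0.21736 ≈ 0.132
The largest is 0.780, so shaft misalignment is most probable.

shaft misalignment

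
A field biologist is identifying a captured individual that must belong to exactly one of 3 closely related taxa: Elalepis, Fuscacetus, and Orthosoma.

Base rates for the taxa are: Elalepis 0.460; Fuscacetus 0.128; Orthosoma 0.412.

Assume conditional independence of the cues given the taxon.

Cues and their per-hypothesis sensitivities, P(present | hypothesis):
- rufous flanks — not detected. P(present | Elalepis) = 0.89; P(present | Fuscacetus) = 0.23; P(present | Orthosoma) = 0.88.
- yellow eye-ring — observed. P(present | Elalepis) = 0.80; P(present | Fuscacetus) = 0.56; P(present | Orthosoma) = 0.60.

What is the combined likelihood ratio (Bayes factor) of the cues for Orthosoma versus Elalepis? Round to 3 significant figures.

Take the product of per-cue likelihoods under each hypothesis (using 1 − P(present | H) for each absent cue), then divide.
  Orthosoma: (1 − 0.88) × 0.60 = 0.072
  Elalepis: (1 − 0.89) × 0.80 = 0.088
Bayes factor = 0.072 / 0.088 ≈ 0.818

0.818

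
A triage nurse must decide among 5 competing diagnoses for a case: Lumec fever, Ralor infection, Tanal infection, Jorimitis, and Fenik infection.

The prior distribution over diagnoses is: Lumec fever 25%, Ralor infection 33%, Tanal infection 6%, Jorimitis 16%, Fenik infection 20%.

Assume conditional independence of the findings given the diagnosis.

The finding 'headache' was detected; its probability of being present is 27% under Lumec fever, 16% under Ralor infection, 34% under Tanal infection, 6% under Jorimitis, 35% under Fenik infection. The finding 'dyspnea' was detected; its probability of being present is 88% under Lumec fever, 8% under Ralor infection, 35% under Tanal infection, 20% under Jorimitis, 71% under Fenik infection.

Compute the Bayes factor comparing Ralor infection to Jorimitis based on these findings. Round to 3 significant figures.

Joint likelihood of the evidence pattern under each hypothesis:
  Ralor infection: 0.16 × 0.08 = 0.0128
  Jorimitis: 0.06 × 0.20 = 0.012
Bayes factor = 0.0128 / 0.012 ≈ 1.07

1.07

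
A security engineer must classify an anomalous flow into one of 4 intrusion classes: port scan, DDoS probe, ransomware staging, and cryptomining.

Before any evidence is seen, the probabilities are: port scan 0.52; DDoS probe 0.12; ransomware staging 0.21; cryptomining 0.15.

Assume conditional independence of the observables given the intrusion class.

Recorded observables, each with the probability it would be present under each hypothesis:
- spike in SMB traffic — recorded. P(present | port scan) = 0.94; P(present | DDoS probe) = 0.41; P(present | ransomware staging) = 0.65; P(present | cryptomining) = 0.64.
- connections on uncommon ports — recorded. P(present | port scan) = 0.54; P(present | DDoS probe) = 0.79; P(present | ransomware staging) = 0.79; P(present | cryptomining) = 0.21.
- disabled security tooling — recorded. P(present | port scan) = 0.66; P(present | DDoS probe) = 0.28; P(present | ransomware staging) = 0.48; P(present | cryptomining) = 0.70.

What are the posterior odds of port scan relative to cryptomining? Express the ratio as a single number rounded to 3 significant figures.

Posterior odds equal prior odds times the likelihood ratio; only the two competing hypotheses matter.
  port scan: 0.52 × 0.94 × 0.54 × 0.66 = 0.17421
  cryptomining: 0.15 × 0.64 × 0.21 × 0.70 = 0.014112
Posterior odds = 0.17421 / 0.014112 ≈ 12.3.

12.3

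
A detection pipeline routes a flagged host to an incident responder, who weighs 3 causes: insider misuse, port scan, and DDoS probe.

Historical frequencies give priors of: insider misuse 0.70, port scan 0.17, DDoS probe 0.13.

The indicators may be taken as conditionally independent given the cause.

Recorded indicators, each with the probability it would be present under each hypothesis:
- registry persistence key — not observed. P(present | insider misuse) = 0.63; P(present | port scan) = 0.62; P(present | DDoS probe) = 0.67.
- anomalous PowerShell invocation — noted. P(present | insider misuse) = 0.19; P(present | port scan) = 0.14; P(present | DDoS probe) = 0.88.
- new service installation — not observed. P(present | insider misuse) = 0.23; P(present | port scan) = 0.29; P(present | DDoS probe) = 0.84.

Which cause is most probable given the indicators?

For each hypothesis, the unnormalized posterior weight is prior × product of the indicator likelihoods (using 1 − P(present | H) for each absent indicator):
  insider misuse: 0.70 × (1 − 0.63) × 0.19 × (1 − 0.23) = 0.037892
  port scan: 0.17 × (1 − 0.62) × 0.14 × (1 − 0.29) = 0.0064212
  DDoS probe: 0.13 × (1 − 0.67) × 0.88 × (1 − 0.84) = 0.0060403
The unnormalized weights sum to 0.050353.
P(insider misuse | evidence) ≈ 0.037892 / 0.050353 ≈ 0.753
P(port scan | evidence) ≈ 0.0064212 / 0.050353 ≈ 0.128
P(DDoS probe | evidence) ≈ 0.0060403 / 0.050353 ≈ 0.120
The largest is 0.753, so insider misuse is most probable.

insider misuse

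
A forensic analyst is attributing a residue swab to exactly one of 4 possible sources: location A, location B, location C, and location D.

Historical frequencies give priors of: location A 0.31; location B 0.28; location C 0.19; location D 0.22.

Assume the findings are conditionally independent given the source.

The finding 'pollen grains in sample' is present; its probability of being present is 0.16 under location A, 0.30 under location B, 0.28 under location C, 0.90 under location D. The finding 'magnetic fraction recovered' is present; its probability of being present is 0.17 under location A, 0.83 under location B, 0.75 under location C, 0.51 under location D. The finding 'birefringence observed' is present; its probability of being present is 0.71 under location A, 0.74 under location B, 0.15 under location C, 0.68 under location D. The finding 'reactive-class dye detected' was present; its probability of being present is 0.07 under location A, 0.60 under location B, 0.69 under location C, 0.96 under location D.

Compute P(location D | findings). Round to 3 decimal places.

0.650

By Bayes' rule with conditional independence, the unnormalized weight for each hypothesis is prior × ∏ likelihoods:
  location A: 0.31 × 0.16 × 0.17 × 0.71 × 0.07 = 0.00041907
  location B: 0.28 × 0.30 × 0.83 × 0.74 × 0.60 = 0.030956
  location C: 0.19 × 0.28 × 0.75 × 0.15 × 0.69 = 0.0041297
  location D: 0.22 × 0.90 × 0.51 × 0.68 × 0.96 = 0.06592
Marginal likelihood of the evidence = 0.10142.
P(location D | evidence) = 0.06592 / 0.10142 ≈ 0.650.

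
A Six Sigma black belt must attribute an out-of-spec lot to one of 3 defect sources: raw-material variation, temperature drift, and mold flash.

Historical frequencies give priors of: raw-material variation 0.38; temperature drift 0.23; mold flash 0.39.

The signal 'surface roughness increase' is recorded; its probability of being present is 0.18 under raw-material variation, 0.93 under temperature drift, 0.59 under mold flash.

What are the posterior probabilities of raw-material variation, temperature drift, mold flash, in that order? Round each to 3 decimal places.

By Bayes' rule, the unnormalized weight for each hypothesis is prior × likelihood:
  raw-material variation: 0.38 × 0.18 = 0.0684
  temperature drift: 0.23 × 0.93 = 0.2139
  mold flash: 0.39 × 0.59 = 0.2301
Normalizing constant Z = 0.0684 + 0.2139 + 0.2301 = 0.5124.
P(raw-material variation | evidence) = 0.0684 / 0.5124 ≈ 0.133
P(temperature drift | evidence) = 0.2139 / 0.5124 ≈ 0.417
P(mold flash | evidence) = 0.2301 / 0.5124 ≈ 0.449

0.133, 0.417, 0.449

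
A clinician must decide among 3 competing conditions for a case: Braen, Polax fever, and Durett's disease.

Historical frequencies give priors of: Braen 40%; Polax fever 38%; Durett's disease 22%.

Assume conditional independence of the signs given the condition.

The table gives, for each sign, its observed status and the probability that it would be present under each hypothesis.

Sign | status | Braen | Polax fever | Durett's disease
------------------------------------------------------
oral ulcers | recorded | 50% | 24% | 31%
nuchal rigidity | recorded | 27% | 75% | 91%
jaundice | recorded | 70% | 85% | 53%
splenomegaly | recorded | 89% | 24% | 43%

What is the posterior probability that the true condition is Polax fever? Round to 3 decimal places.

Multiply each prior by the joint likelihood of the sign pattern:
  Braen: 0.40 × 0.50 × 0.27 × 0.70 × 0.89 = 0.033642
  Polax fever: 0.38 × 0.24 × 0.75 × 0.85 × 0.24 = 0.013954
  Durett's disease: 0.22 × 0.31 × 0.91 × 0.53 × 0.43 = 0.014144
The unnormalized weights sum to 0.06174.
P(Polax fever | evidence) = 0.013954 / 0.06174 ≈ 0.226.

0.226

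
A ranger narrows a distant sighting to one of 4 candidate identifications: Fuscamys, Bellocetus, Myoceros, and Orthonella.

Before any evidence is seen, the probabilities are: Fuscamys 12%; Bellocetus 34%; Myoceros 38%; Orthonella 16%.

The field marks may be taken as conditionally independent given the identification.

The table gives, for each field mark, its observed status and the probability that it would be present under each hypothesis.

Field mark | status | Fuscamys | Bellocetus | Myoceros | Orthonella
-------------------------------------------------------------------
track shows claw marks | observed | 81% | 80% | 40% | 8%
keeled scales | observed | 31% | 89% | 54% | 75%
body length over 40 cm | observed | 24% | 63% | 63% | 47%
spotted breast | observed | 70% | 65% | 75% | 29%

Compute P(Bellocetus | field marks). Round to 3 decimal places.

Multiply each prior by the joint likelihood of the field mark pattern:
  Fuscamys: 0.12 × 0.81 × 0.31 × 0.24 × 0.70 = 0.0050622
  Bellocetus: 0.34 × 0.80 × 0.89 × 0.63 × 0.65 = 0.099132
  Myoceros: 0.38 × 0.40 × 0.54 × 0.63 × 0.75 = 0.038783
  Orthonella: 0.16 × 0.08 × 0.75 × 0.47 × 0.29 = 0.0013085
Marginal likelihood of the evidence = 0.14429.
P(Bellocetus | evidence) = 0.099132 / 0.14429 ≈ 0.687.

0.687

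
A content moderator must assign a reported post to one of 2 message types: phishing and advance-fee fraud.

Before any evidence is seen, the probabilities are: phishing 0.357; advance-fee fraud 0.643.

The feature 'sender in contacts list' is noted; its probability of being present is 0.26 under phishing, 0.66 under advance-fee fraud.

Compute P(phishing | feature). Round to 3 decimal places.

For each hypothesis, the unnormalized posterior weight is prior × likelihood:
  phishing: 0.357 × 0.26 = 0.09282
  advance-fee fraud: 0.643 × 0.66 = 0.42438
Normalizing constant Z = 0.09282 + 0.42438 = 0.5172.
P(phishing | evidence) = 0.09282 / 0.5172 ≈ 0.179.

0.179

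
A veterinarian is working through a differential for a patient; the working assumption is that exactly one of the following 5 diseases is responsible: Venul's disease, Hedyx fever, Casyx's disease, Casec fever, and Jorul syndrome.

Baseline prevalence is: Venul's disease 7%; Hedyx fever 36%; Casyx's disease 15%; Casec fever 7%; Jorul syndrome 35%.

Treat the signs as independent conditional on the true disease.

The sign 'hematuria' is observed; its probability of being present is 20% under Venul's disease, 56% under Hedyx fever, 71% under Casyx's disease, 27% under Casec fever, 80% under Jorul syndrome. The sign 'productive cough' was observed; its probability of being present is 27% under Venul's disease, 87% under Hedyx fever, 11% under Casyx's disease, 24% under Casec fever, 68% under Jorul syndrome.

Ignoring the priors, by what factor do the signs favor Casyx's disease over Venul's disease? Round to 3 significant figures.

1.45

Take the product of per-sign likelihoods under each hypothesis, then divide.
  Casyx's disease: 0.71 × 0.11 = 0.0781
  Venul's disease: 0.20 × 0.27 = 0.054
Bayes factor = 0.0781 / 0.054 ≈ 1.45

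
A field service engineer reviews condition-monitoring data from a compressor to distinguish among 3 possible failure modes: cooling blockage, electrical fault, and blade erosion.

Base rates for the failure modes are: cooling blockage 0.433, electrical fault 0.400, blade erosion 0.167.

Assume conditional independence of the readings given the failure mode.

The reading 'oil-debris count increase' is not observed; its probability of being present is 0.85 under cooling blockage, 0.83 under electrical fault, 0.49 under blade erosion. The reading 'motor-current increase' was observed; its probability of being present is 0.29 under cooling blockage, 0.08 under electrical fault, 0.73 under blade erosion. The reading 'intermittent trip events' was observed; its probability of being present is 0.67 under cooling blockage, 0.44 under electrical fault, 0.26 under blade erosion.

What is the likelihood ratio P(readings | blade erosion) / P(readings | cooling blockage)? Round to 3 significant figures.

3.32

Take the product of per-reading likelihoods under each hypothesis (using 1 − P(present | H) for each absent reading), then divide.
  blade erosion: (1 − 0.49) × 0.73 × 0.26 = 0.096798
  cooling blockage: (1 − 0.85) × 0.29 × 0.67 = 0.029145
Bayes factor = 0.096798 / 0.029145 ≈ 3.32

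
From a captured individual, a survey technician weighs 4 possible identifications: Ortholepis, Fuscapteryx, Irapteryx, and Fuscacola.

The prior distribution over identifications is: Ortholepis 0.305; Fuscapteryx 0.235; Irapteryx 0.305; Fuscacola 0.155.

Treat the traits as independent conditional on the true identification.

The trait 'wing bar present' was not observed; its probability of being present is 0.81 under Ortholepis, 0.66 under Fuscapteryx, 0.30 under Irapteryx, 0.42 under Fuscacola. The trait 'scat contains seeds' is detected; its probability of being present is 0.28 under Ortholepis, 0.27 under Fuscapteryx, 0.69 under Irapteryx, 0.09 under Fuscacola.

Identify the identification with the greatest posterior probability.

For each hypothesis, the unnormalized posterior weight is prior × product of the trait likelihoods (using 1 − P(present | H) for each absent trait):
  Ortholepis: 0.305 × (1 − 0.81) × 0.28 = 0.016226
  Fuscapteryx: 0.235 × (1 − 0.66) × 0.27 = 0.021573
  Irapteryx: 0.305 × (1 − 0.30) × 0.69 = 0.14731
  Fuscacola: 0.155 × (1 − 0.42) × 0.09 = 0.008091
Marginal likelihood of the evidence = 0.1932.
P(Ortholepis | evidence) ≈ 0.016226 / 0.1932 ≈ 0.084
P(Fuscapteryx | evidence) ≈ 0.021573 / 0.1932 ≈ 0.112
P(Irapteryx | evidence) ≈ 0.14731 / 0.1932 ≈ 0.762
P(Fuscacola | evidence) ≈ 0.008091 / 0.1932 ≈ 0.042
The largest is 0.762, so Irapteryx is most probable.

Irapteryx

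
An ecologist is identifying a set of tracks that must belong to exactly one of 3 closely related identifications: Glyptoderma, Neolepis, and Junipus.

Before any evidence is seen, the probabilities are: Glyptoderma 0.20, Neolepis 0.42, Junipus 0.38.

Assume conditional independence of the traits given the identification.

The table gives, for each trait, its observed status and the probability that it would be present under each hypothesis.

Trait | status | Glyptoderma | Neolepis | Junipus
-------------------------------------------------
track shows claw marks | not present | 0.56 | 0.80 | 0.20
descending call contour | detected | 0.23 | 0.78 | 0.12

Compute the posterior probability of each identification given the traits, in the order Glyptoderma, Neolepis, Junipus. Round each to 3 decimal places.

0.166, 0.536, 0.298

Multiply each prior by the joint likelihood of the trait pattern (using 1 − P(present | H) for each absent trait):
  Glyptoderma: 0.20 × (1 − 0.56) × 0.23 = 0.02024
  Neolepis: 0.42 × (1 − 0.80) × 0.78 = 0.06552
  Junipus: 0.38 × (1 − 0.20) × 0.12 = 0.03648
The unnormalized weights sum to 0.12224.
P(Glyptoderma | evidence) = 0.02024 / 0.12224 ≈ 0.166
P(Neolepis | evidence) = 0.06552 / 0.12224 ≈ 0.536
P(Junipus | evidence) = 0.03648 / 0.12224 ≈ 0.298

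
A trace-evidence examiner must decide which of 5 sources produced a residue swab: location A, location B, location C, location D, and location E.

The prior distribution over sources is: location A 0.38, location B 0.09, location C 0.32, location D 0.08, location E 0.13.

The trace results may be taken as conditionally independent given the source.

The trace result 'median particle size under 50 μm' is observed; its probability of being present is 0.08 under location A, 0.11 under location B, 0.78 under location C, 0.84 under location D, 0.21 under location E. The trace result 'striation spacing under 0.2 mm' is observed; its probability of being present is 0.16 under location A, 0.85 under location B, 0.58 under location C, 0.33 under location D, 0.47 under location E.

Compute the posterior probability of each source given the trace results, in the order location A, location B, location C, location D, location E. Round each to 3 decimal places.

0.025, 0.044, 0.750, 0.115, 0.066

For each hypothesis, the unnormalized posterior weight is prior × product of the trace result likelihoods:
  location A: 0.38 × 0.08 × 0.16 = 0.004864
  location B: 0.09 × 0.11 × 0.85 = 0.008415
  location C: 0.32 × 0.78 × 0.58 = 0.14477
  location D: 0.08 × 0.84 × 0.33 = 0.022176
  location E: 0.13 × 0.21 × 0.47 = 0.012831
Marginal likelihood of the evidence = 0.19305.
P(location A | evidence) = 0.004864 / 0.19305 ≈ 0.025
P(location B | evidence) = 0.008415 / 0.19305 ≈ 0.044
P(location C | evidence) = 0.14477 / 0.19305 ≈ 0.750
P(location D | evidence) = 0.022176 / 0.19305 ≈ 0.115
P(location E | evidence) = 0.012831 / 0.19305 ≈ 0.066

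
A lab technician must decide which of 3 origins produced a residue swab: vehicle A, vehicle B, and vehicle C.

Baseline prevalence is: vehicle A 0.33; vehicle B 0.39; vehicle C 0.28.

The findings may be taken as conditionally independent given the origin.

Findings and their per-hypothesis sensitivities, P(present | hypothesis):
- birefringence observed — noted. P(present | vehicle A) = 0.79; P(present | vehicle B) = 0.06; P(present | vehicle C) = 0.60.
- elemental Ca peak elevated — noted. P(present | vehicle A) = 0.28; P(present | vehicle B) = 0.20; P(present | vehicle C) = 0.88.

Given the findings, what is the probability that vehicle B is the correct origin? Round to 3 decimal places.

0.021

For each hypothesis, the unnormalized posterior weight is prior × product of the finding likelihoods:
  vehicle A: 0.33 × 0.79 × 0.28 = 0.072996
  vehicle B: 0.39 × 0.06 × 0.20 = 0.00468
  vehicle C: 0.28 × 0.60 × 0.88 = 0.14784
The unnormalized weights sum to 0.22552.
P(vehicle B | evidence) = 0.00468 / 0.22552 ≈ 0.021.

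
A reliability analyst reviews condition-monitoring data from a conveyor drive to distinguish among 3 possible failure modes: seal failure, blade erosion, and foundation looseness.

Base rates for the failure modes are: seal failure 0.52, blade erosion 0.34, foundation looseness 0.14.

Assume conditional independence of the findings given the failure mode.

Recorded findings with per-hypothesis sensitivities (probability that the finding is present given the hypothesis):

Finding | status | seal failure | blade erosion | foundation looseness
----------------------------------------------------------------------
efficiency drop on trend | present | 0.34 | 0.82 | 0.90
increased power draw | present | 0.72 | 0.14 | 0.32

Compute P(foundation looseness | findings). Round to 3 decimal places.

0.195

Multiply each prior by the joint likelihood of the evidence pattern:
  seal failure: 0.52 × 0.34 × 0.72 = 0.1273
  blade erosion: 0.34 × 0.82 × 0.14 = 0.039032
  foundation looseness: 0.14 × 0.90 × 0.32 = 0.04032
Marginal likelihood of the evidence = 0.20665.
P(foundation looseness | evidence) = 0.04032 / 0.20665 ≈ 0.195.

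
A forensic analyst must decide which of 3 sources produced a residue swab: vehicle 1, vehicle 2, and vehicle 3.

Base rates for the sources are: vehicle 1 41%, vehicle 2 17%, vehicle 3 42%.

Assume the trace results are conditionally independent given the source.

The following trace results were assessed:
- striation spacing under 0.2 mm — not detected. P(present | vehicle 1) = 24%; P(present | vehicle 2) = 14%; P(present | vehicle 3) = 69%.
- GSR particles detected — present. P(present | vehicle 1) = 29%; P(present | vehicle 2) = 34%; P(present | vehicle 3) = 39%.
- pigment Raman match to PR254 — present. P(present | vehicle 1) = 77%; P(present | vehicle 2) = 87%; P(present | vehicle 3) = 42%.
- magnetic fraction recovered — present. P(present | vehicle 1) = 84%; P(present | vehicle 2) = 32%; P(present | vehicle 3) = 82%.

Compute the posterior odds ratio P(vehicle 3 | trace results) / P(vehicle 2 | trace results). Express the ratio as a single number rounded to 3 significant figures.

Posterior odds equal prior odds times the likelihood ratio; only the two competing hypotheses matter (using 1 − P(present | H) for each absent trace result).
  vehicle 3: 0.42 × (1 − 0.69) × 0.39 × 0.42 × 0.82 = 0.017488
  vehicle 2: 0.17 × (1 − 0.14) × 0.34 × 0.87 × 0.32 = 0.013839
Posterior odds = 0.017488 / 0.013839 ≈ 1.26.

1.26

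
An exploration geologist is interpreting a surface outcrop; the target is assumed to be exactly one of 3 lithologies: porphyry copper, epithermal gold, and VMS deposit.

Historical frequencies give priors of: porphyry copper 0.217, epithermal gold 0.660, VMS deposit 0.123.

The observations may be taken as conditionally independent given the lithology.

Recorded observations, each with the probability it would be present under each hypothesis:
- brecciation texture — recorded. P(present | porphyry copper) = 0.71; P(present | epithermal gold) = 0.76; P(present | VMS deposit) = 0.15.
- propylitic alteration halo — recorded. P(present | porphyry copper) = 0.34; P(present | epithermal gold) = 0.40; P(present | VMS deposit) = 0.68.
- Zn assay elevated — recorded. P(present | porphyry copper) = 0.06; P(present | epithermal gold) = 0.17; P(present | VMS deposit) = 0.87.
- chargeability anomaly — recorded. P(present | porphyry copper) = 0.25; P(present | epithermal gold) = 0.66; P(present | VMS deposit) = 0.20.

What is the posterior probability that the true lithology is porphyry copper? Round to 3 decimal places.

By Bayes' rule with conditional independence, the unnormalized weight for each hypothesis is prior × ∏ likelihoods:
  porphyry copper: 0.217 × 0.71 × 0.34 × 0.06 × 0.25 = 0.00078576
  epithermal gold: 0.660 × 0.76 × 0.40 × 0.17 × 0.66 = 0.022512
  VMS deposit: 0.123 × 0.15 × 0.68 × 0.87 × 0.20 = 0.002183
Marginal likelihood of the evidence = 0.025481.
P(porphyry copper | evidence) = 0.00078576 / 0.025481 ≈ 0.031.

0.031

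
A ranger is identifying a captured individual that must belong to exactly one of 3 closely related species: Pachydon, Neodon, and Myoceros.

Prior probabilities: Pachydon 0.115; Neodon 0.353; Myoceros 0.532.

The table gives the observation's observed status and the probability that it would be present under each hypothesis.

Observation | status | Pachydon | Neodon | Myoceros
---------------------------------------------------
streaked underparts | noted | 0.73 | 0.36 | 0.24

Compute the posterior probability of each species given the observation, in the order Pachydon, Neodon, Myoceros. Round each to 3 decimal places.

0.248, 0.375, 0.377

Multiply each prior by the likelihood of the observation:
  Pachydon: 0.115 × 0.73 = 0.08395
  Neodon: 0.353 × 0.36 = 0.12708
  Myoceros: 0.532 × 0.24 = 0.12768
The unnormalized weights sum to 0.33871.
P(Pachydon | evidence) = 0.08395 / 0.33871 ≈ 0.248
P(Neodon | evidence) = 0.12708 / 0.33871 ≈ 0.375
P(Myoceros | evidence) = 0.12768 / 0.33871 ≈ 0.377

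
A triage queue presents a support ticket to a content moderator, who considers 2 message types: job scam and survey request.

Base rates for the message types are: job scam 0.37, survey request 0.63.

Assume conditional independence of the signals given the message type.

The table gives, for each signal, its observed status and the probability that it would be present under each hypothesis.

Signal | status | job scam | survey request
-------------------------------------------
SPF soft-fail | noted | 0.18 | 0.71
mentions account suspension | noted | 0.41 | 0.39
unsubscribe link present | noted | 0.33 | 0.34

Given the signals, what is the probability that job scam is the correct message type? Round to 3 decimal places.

0.132

For each hypothesis, the unnormalized posterior weight is prior × product of the signal likelihoods:
  job scam: 0.37 × 0.18 × 0.41 × 0.33 = 0.009011
  survey request: 0.63 × 0.71 × 0.39 × 0.34 = 0.059312
Normalizing constant Z = 0.009011 + 0.059312 = 0.068323.
P(job scam | evidence) = 0.009011 / 0.068323 ≈ 0.132.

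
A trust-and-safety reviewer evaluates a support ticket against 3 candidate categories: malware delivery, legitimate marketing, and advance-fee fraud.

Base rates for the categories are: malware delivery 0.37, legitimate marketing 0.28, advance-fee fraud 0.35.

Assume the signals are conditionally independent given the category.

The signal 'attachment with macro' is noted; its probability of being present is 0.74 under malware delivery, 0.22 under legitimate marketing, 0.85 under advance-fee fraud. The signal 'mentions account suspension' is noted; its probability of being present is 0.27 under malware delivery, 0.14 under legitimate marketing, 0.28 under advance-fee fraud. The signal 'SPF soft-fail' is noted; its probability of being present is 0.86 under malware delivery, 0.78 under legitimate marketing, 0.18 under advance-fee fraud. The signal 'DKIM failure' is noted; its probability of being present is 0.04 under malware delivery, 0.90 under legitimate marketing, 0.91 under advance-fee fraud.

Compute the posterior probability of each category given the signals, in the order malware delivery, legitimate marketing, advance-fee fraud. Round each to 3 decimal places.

By Bayes' rule with conditional independence, the unnormalized weight for each hypothesis is prior × ∏ likelihoods:
  malware delivery: 0.37 × 0.74 × 0.27 × 0.86 × 0.04 = 0.0025431
  legitimate marketing: 0.28 × 0.22 × 0.14 × 0.78 × 0.90 = 0.006054
  advance-fee fraud: 0.35 × 0.85 × 0.28 × 0.18 × 0.91 = 0.013645
Normalizing constant Z = 0.0025431 + 0.006054 + 0.013645 = 0.022242.
P(malware delivery | evidence) = 0.0025431 / 0.022242 ≈ 0.114
P(legitimate marketing | evidence) = 0.006054 / 0.022242 ≈ 0.272
P(advance-fee fraud | evidence) = 0.013645 / 0.022242 ≈ 0.613

0.114, 0.272, 0.613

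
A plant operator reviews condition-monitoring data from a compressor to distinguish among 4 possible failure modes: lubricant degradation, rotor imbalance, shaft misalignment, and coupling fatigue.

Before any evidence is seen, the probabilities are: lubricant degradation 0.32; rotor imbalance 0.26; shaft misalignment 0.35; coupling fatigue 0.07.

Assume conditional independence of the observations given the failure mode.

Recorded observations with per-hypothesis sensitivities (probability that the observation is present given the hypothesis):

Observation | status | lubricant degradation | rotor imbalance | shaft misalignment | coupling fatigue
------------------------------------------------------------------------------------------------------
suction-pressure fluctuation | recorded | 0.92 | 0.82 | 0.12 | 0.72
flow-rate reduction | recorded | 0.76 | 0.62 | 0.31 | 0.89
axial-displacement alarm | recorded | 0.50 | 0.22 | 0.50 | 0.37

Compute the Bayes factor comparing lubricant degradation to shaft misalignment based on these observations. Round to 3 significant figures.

Take the product of per-observation likelihoods under each hypothesis, then divide.
  lubricant degradation: 0.92 × 0.76 × 0.50 = 0.3496
  shaft misalignment: 0.12 × 0.31 × 0.50 = 0.0186
Bayes factor = 0.3496 / 0.0186 ≈ 18.8

18.8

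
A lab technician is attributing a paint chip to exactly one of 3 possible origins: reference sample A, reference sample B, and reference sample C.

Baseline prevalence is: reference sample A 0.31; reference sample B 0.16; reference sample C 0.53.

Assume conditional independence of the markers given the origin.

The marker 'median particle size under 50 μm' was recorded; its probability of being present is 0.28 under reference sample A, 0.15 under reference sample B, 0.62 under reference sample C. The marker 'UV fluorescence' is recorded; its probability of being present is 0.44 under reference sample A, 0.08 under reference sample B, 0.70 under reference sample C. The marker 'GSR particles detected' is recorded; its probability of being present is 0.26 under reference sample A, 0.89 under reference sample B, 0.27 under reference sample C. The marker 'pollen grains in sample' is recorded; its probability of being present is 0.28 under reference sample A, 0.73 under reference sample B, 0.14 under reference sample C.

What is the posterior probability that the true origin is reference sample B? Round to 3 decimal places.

0.098

For each hypothesis, the unnormalized posterior weight is prior × product of the marker likelihoods:
  reference sample A: 0.31 × 0.28 × 0.44 × 0.26 × 0.28 = 0.0027804
  reference sample B: 0.16 × 0.15 × 0.08 × 0.89 × 0.73 = 0.0012474
  reference sample C: 0.53 × 0.62 × 0.70 × 0.27 × 0.14 = 0.0086948
Marginal likelihood of the evidence = 0.012723.
P(reference sample B | evidence) = 0.0012474 / 0.012723 ≈ 0.098.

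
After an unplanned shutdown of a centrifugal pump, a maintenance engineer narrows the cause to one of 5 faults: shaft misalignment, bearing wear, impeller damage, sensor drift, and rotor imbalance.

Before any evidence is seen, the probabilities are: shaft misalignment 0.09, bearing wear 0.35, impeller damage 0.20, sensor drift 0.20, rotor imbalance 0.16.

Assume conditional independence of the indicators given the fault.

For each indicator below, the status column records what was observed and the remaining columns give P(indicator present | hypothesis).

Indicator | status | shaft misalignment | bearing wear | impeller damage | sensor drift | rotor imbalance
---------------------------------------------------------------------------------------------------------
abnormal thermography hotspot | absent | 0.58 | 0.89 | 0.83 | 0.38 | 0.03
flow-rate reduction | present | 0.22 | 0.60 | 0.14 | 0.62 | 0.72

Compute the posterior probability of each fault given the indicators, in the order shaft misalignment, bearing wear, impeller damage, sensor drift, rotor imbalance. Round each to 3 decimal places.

0.037, 0.103, 0.021, 0.342, 0.497

By Bayes' rule with conditional independence, the unnormalized weight for each hypothesis is prior × ∏ likelihoods (using 1 − P(present | H) for each absent indicator):
  shaft misalignment: 0.09 × (1 − 0.58) × 0.22 = 0.008316
  bearing wear: 0.35 × (1 − 0.89) × 0.60 = 0.0231
  impeller damage: 0.20 × (1 − 0.83) × 0.14 = 0.00476
  sensor drift: 0.20 × (1 − 0.38) × 0.62 = 0.07688
  rotor imbalance: 0.16 × (1 − 0.03) × 0.72 = 0.11174
Marginal likelihood of the evidence = 0.2248.
P(shaft misalignment | evidence) = 0.008316 / 0.2248 ≈ 0.037
P(bearing wear | evidence) = 0.0231 / 0.2248 ≈ 0.103
P(impeller damage | evidence) = 0.00476 / 0.2248 ≈ 0.021
P(sensor drift | evidence) = 0.07688 / 0.2248 ≈ 0.342
P(rotor imbalance | evidence) = 0.11174 / 0.2248 ≈ 0.497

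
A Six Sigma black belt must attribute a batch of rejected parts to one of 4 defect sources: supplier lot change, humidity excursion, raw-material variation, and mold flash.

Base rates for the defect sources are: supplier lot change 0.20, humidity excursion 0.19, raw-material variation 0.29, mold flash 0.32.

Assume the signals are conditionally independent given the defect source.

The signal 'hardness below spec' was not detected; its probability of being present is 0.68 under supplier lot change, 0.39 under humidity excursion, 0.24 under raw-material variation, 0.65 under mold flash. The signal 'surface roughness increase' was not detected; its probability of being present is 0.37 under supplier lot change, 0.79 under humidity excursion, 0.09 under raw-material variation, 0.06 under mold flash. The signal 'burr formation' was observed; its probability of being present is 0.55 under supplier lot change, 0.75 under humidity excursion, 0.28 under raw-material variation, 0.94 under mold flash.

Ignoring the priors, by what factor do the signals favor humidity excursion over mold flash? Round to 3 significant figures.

0.311

Take the product of per-signal likelihoods under each hypothesis (using 1 − P(present | H) for each absent signal), then divide.
  humidity excursion: (1 − 0.39) × (1 − 0.79) × 0.75 = 0.096075
  mold flash: (1 − 0.65) × (1 − 0.06) × 0.94 = 0.30926
Bayes factor = 0.096075 / 0.30926 ≈ 0.311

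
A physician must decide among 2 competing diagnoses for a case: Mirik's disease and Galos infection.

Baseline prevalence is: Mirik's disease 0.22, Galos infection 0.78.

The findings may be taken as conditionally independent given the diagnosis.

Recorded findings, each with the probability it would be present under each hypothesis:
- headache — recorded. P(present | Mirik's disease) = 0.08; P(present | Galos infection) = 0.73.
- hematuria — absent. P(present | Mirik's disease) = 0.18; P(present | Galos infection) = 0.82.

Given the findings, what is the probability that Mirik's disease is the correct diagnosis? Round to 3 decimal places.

0.123

For each hypothesis, the unnormalized posterior weight is prior × product of the finding likelihoods (using 1 − P(present | H) for each absent finding):
  Mirik's disease: 0.22 × 0.08 × (1 − 0.18) = 0.014432
  Galos infection: 0.78 × 0.73 × (1 − 0.82) = 0.10249
Normalizing constant Z = 0.014432 + 0.10249 = 0.11692.
P(Mirik's disease | evidence) = 0.014432 / 0.11692 ≈ 0.123.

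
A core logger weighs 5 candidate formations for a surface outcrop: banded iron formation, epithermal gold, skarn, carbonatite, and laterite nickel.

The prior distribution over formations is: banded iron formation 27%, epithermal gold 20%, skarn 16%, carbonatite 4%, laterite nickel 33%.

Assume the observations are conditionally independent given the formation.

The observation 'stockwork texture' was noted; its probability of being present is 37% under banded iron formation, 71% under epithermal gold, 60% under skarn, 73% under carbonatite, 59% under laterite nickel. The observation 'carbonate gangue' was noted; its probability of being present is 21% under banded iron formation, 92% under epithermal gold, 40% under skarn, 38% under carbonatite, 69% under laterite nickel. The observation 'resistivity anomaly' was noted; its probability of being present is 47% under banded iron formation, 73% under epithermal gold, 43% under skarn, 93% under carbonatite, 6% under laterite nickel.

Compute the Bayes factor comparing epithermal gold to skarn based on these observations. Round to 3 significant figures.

4.62

The Bayes factor is the ratio of the joint likelihoods of the evidence pattern under the two hypotheses.
  epithermal gold: 0.71 × 0.92 × 0.73 = 0.47684
  skarn: 0.60 × 0.40 × 0.43 = 0.1032
Bayes factor = 0.47684 / 0.1032 ≈ 4.62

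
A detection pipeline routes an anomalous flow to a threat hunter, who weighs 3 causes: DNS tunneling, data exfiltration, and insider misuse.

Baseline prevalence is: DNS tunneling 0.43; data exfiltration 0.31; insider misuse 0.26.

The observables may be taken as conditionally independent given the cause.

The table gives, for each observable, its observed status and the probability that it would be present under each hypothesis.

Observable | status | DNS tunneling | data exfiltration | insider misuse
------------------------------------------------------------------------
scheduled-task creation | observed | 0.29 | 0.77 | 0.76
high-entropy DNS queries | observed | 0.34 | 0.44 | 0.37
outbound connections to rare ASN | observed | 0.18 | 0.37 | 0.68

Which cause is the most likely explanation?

insider misuse

By Bayes' rule with conditional independence, the unnormalized weight for each hypothesis is prior × ∏ likelihoods:
  DNS tunneling: 0.43 × 0.29 × 0.34 × 0.18 = 0.0076316
  data exfiltration: 0.31 × 0.77 × 0.44 × 0.37 = 0.03886
  insider misuse: 0.26 × 0.76 × 0.37 × 0.68 = 0.049716
Normalizing constant Z = 0.0076316 + 0.03886 + 0.049716 = 0.096208.
P(DNS tunneling | evidence) ≈ 0.0076316 / 0.096208 ≈ 0.079
P(data exfiltration | evidence) ≈ 0.03886 / 0.096208 ≈ 0.404
P(insider misuse | evidence) ≈ 0.049716 / 0.096208 ≈ 0.517
The largest is 0.517, so insider misuse is most probable.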